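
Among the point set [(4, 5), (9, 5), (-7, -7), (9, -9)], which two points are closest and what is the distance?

Computing all pairwise distances among 4 points:

d((4, 5), (9, 5)) = 5.0 <-- minimum
d((4, 5), (-7, -7)) = 16.2788
d((4, 5), (9, -9)) = 14.8661
d((9, 5), (-7, -7)) = 20.0
d((9, 5), (9, -9)) = 14.0
d((-7, -7), (9, -9)) = 16.1245

Closest pair: (4, 5) and (9, 5) with distance 5.0

The closest pair is (4, 5) and (9, 5) with Euclidean distance 5.0. For 4 points, brute-force pairwise comparison is shown above. For large n, the divide-and-conquer algorithm (sort by x, recurse on halves, check the dividing strip) achieves O(n log n).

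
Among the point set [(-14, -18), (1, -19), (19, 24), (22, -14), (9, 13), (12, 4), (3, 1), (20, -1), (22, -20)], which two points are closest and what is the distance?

Computing all pairwise distances among 9 points:

d((-14, -18), (1, -19)) = 15.0333
d((-14, -18), (19, 24)) = 53.4135
d((-14, -18), (22, -14)) = 36.2215
d((-14, -18), (9, 13)) = 38.6005
d((-14, -18), (12, 4)) = 34.0588
d((-14, -18), (3, 1)) = 25.4951
d((-14, -18), (20, -1)) = 38.0132
d((-14, -18), (22, -20)) = 36.0555
d((1, -19), (19, 24)) = 46.6154
d((1, -19), (22, -14)) = 21.587
d((1, -19), (9, 13)) = 32.9848
d((1, -19), (12, 4)) = 25.4951
d((1, -19), (3, 1)) = 20.0998
d((1, -19), (20, -1)) = 26.1725
d((1, -19), (22, -20)) = 21.0238
d((19, 24), (22, -14)) = 38.1182
d((19, 24), (9, 13)) = 14.8661
d((19, 24), (12, 4)) = 21.1896
d((19, 24), (3, 1)) = 28.0179
d((19, 24), (20, -1)) = 25.02
d((19, 24), (22, -20)) = 44.1022
d((22, -14), (9, 13)) = 29.9666
d((22, -14), (12, 4)) = 20.5913
d((22, -14), (3, 1)) = 24.2074
d((22, -14), (20, -1)) = 13.1529
d((22, -14), (22, -20)) = 6.0 <-- minimum
d((9, 13), (12, 4)) = 9.4868
d((9, 13), (3, 1)) = 13.4164
d((9, 13), (20, -1)) = 17.8045
d((9, 13), (22, -20)) = 35.4683
d((12, 4), (3, 1)) = 9.4868
d((12, 4), (20, -1)) = 9.434
d((12, 4), (22, -20)) = 26.0
d((3, 1), (20, -1)) = 17.1172
d((3, 1), (22, -20)) = 28.3196
d((20, -1), (22, -20)) = 19.105

Closest pair: (22, -14) and (22, -20) with distance 6.0

The closest pair is (22, -14) and (22, -20) with Euclidean distance 6.0. For 9 points, brute-force pairwise comparison is shown above. For large n, the divide-and-conquer algorithm (sort by x, recurse on halves, check the dividing strip) achieves O(n log n).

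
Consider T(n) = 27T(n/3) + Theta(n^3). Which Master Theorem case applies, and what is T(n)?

Master Theorem for T(n) = 27T(n/3) + O(n^3):

a = 27, b = 3, c = 3
log_b(a) = log_3(27) = 3.0000

Case 2: c = 3 = log_3(27) = 3.0000
T(n) = O(n^3 log n) = O(n^3 log n)

For T(n) = 27T(n/3) + O(n^3): log_3(27) = 3.0000. This is Case 2 of the Master Theorem (c = log_b(a), equal work at all levels), giving O(n^3 log n).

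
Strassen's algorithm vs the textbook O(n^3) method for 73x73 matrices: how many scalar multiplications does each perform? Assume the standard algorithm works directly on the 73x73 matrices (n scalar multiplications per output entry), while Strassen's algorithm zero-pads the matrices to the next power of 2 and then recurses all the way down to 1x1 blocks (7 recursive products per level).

Matrix multiplication for 73x73 matrices:

Strassen's algorithm requires power-of-2 dimensions. Pad 73x73 to 128x128 (next power of 2).

Standard algorithm: 73^3 = 389017 multiplications
Strassen's algorithm: 7^(log2(128)) = 7^7 = 823543 multiplications
Difference: 389017 - 823543 = -434526 (Strassen uses MORE here due to padding overhead — for small or just-over-power-of-2 n, padding can outweigh the per-level savings)

Standard: 389017 multiplications (73^3). Strassen: 823543 multiplications (7^7, after padding to 128x128). Strassen reduces 8 recursive multiplications to 7 at each level.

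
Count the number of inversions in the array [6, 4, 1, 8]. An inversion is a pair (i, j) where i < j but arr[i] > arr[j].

Finding inversions in [6, 4, 1, 8]:

(0, 1): arr[0]=6 > arr[1]=4
(0, 2): arr[0]=6 > arr[2]=1
(1, 2): arr[1]=4 > arr[2]=1

Total inversions: 3

The array has 3 inversion(s): (0,1), (0,2), (1,2). Each pair (i,j) satisfies i < j and arr[i] > arr[j].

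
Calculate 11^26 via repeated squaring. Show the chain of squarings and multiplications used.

Computing 11^26 by squaring (build up from 11^1; each line after the first costs one multiplication):

11^1 = 11
11^2 = (11^1)^2 = 11^2 = 121
11^3 = 11 * 11^2 = 11 * 121 = 1331
11^6 = (11^3)^2 = 1331^2 = 1771561
11^12 = (11^6)^2 = 1771561^2 = 3138428376721
11^13 = 11 * 11^12 = 11 * 3138428376721 = 34522712143931
11^26 = (11^13)^2 = 34522712143931^2 = 1191817653772720942460132761

Result: 1191817653772720942460132761
Multiplications needed: 6 (6 lines after 11^1)

11^26 = 1191817653772720942460132761. Using exponentiation by squaring, this requires 6 multiplications. The key idea: if the exponent is even, square the half-power; if odd, multiply by the base once.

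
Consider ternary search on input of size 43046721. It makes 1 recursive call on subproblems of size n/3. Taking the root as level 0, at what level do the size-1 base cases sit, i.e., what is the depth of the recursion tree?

For divide and conquer with division factor 3:

Problem sizes at each level:
Level 0: 43046721
Level 1: 14348907
Level 2: 4782969
Level 3: 1594323
Level 4: 531441
Level 5: 177147
Level 6: 59049
Level 7: 19683
Level 8: 6561
Level 9: 2187
Level 10: 729
Level 11: 243
Level 12: 81
Level 13: 27
Level 14: 9
Level 15: 3
Level 16: 1

The root is level 0 and the size-1 base case is level 16 (the tree spans levels 0 through 16, i.e. 17 levels counting the root), so the depth is the number of divisions: log_3(43046721) = 16

The recursion tree depth is log_3(43046721) = 16. At each level, the problem size is divided by 3, so it takes 16 divisions to reduce to a base case of size 1. The algorithm makes 1 recursive call at each level.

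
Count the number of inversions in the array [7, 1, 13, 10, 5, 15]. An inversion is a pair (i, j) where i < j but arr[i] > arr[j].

Finding inversions in [7, 1, 13, 10, 5, 15]:

(0, 1): arr[0]=7 > arr[1]=1
(0, 4): arr[0]=7 > arr[4]=5
(2, 3): arr[2]=13 > arr[3]=10
(2, 4): arr[2]=13 > arr[4]=5
(3, 4): arr[3]=10 > arr[4]=5

Total inversions: 5

The array has 5 inversion(s): (0,1), (0,4), (2,3), (2,4), (3,4). Each pair (i,j) satisfies i < j and arr[i] > arr[j].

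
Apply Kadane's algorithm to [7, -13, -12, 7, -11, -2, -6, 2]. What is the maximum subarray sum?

Using Kadane's algorithm on [7, -13, -12, 7, -11, -2, -6, 2]:

Scanning through the array:
Position 1 (value -13): max_ending_here = -6, max_so_far = 7
Position 2 (value -12): max_ending_here = -12, max_so_far = 7
Position 3 (value 7): max_ending_here = 7, max_so_far = 7
Position 4 (value -11): max_ending_here = -4, max_so_far = 7
Position 5 (value -2): max_ending_here = -2, max_so_far = 7
Position 6 (value -6): max_ending_here = -6, max_so_far = 7
Position 7 (value 2): max_ending_here = 2, max_so_far = 7

Maximum subarray: [7]
Maximum sum: 7

The maximum subarray is [7] with sum 7. This subarray runs from index 0 to index 0.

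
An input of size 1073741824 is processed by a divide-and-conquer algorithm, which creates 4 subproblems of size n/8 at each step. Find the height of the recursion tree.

For divide and conquer with division factor 8:

Problem sizes at each level:
Level 0: 1073741824
Level 1: 134217728
Level 2: 16777216
Level 3: 2097152
Level 4: 262144
Level 5: 32768
Level 6: 4096
Level 7: 512
Level 8: 64
Level 9: 8
Level 10: 1

The root is level 0 and the size-1 base case is level 10 (the tree spans levels 0 through 10, i.e. 11 levels counting the root), so the depth is the number of divisions: log_8(1073741824) = 10

The recursion tree depth is log_8(1073741824) = 10. At each level, the problem size is divided by 8, so it takes 10 divisions to reduce to a base case of size 1. The algorithm makes 4 recursive calls at each level.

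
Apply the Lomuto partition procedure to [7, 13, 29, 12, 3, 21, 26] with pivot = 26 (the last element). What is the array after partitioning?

Lomuto partition with pivot = 26:

Initial array: [7, 13, 29, 12, 3, 21, 26]

arr[0]=7 <= 26: swap with position 0, array becomes [7, 13, 29, 12, 3, 21, 26]
arr[1]=13 <= 26: swap with position 1, array becomes [7, 13, 29, 12, 3, 21, 26]
arr[2]=29 > 26: no swap
arr[3]=12 <= 26: swap with position 2, array becomes [7, 13, 12, 29, 3, 21, 26]
arr[4]=3 <= 26: swap with position 3, array becomes [7, 13, 12, 3, 29, 21, 26]
arr[5]=21 <= 26: swap with position 4, array becomes [7, 13, 12, 3, 21, 29, 26]

Place pivot at position 5: [7, 13, 12, 3, 21, 26, 29]
Pivot position: 5

After partitioning with pivot 26, the array becomes [7, 13, 12, 3, 21, 26, 29]. The pivot is placed at index 5. All elements to the left of the pivot are <= 26, and all elements to the right are > 26.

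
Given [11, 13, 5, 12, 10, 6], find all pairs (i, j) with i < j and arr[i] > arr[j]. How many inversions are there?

Finding inversions in [11, 13, 5, 12, 10, 6]:

(0, 2): arr[0]=11 > arr[2]=5
(0, 4): arr[0]=11 > arr[4]=10
(0, 5): arr[0]=11 > arr[5]=6
(1, 2): arr[1]=13 > arr[2]=5
(1, 3): arr[1]=13 > arr[3]=12
(1, 4): arr[1]=13 > arr[4]=10
(1, 5): arr[1]=13 > arr[5]=6
(3, 4): arr[3]=12 > arr[4]=10
(3, 5): arr[3]=12 > arr[5]=6
(4, 5): arr[4]=10 > arr[5]=6

Total inversions: 10

The array has 10 inversion(s): (0,2), (0,4), (0,5), (1,2), (1,3), (1,4), (1,5), (3,4), (3,5), (4,5). Each pair (i,j) satisfies i < j and arr[i] > arr[j].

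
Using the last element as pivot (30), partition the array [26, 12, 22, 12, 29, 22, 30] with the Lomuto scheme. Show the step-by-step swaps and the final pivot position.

Lomuto partition with pivot = 30:

Initial array: [26, 12, 22, 12, 29, 22, 30]

arr[0]=26 <= 30: swap with position 0, array becomes [26, 12, 22, 12, 29, 22, 30]
arr[1]=12 <= 30: swap with position 1, array becomes [26, 12, 22, 12, 29, 22, 30]
arr[2]=22 <= 30: swap with position 2, array becomes [26, 12, 22, 12, 29, 22, 30]
arr[3]=12 <= 30: swap with position 3, array becomes [26, 12, 22, 12, 29, 22, 30]
arr[4]=29 <= 30: swap with position 4, array becomes [26, 12, 22, 12, 29, 22, 30]
arr[5]=22 <= 30: swap with position 5, array becomes [26, 12, 22, 12, 29, 22, 30]

Place pivot at position 6: [26, 12, 22, 12, 29, 22, 30]
Pivot position: 6

After partitioning with pivot 30, the array becomes [26, 12, 22, 12, 29, 22, 30]. The pivot is placed at index 6. All elements to the left of the pivot are <= 30, and all elements to the right are > 30.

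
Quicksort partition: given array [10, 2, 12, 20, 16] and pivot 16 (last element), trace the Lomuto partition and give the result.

Lomuto partition with pivot = 16:

Initial array: [10, 2, 12, 20, 16]

arr[0]=10 <= 16: swap with position 0, array becomes [10, 2, 12, 20, 16]
arr[1]=2 <= 16: swap with position 1, array becomes [10, 2, 12, 20, 16]
arr[2]=12 <= 16: swap with position 2, array becomes [10, 2, 12, 20, 16]
arr[3]=20 > 16: no swap

Place pivot at position 3: [10, 2, 12, 16, 20]
Pivot position: 3

After partitioning with pivot 16, the array becomes [10, 2, 12, 16, 20]. The pivot is placed at index 3. All elements to the left of the pivot are <= 16, and all elements to the right are > 16.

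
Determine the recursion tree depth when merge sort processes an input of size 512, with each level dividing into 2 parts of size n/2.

For divide and conquer with division factor 2:

Problem sizes at each level:
Level 0: 512
Level 1: 256
Level 2: 128
Level 3: 64
Level 4: 32
Level 5: 16
Level 6: 8
Level 7: 4
Level 8: 2
Level 9: 1

The root is level 0 and the size-1 base case is level 9 (the tree spans levels 0 through 9, i.e. 10 levels counting the root), so the depth is the number of divisions: log_2(512) = 9

The recursion tree depth is log_2(512) = 9. At each level, the problem size is divided by 2, so it takes 9 divisions to reduce to a base case of size 1. The algorithm makes 2 recursive calls at each level.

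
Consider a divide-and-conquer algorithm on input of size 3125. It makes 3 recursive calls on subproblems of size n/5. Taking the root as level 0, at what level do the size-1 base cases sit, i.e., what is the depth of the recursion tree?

For divide and conquer with division factor 5:

Problem sizes at each level:
Level 0: 3125
Level 1: 625
Level 2: 125
Level 3: 25
Level 4: 5
Level 5: 1

The root is level 0 and the size-1 base case is level 5 (the tree spans levels 0 through 5, i.e. 6 levels counting the root), so the depth is the number of divisions: log_5(3125) = 5

The recursion tree depth is log_5(3125) = 5. At each level, the problem size is divided by 5, so it takes 5 divisions to reduce to a base case of size 1. The algorithm makes 3 recursive calls at each level.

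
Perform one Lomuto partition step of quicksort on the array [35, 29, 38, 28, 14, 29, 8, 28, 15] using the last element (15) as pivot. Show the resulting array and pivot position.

Lomuto partition with pivot = 15:

Initial array: [35, 29, 38, 28, 14, 29, 8, 28, 15]

arr[0]=35 > 15: no swap
arr[1]=29 > 15: no swap
arr[2]=38 > 15: no swap
arr[3]=28 > 15: no swap
arr[4]=14 <= 15: swap with position 0, array becomes [14, 29, 38, 28, 35, 29, 8, 28, 15]
arr[5]=29 > 15: no swap
arr[6]=8 <= 15: swap with position 1, array becomes [14, 8, 38, 28, 35, 29, 29, 28, 15]
arr[7]=28 > 15: no swap

Place pivot at position 2: [14, 8, 15, 28, 35, 29, 29, 28, 38]
Pivot position: 2

After partitioning with pivot 15, the array becomes [14, 8, 15, 28, 35, 29, 29, 28, 38]. The pivot is placed at index 2. All elements to the left of the pivot are <= 15, and all elements to the right are > 15.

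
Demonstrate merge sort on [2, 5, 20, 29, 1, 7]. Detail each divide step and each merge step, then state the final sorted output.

Merge sort trace:

Split: [2, 5, 20, 29, 1, 7] -> [2, 5, 20] and [29, 1, 7]
  Split: [2, 5, 20] -> [2] and [5, 20]
    Split: [5, 20] -> [5] and [20]
    Merge: [5] + [20] -> [5, 20]
  Merge: [2] + [5, 20] -> [2, 5, 20]
  Split: [29, 1, 7] -> [29] and [1, 7]
    Split: [1, 7] -> [1] and [7]
    Merge: [1] + [7] -> [1, 7]
  Merge: [29] + [1, 7] -> [1, 7, 29]
Merge: [2, 5, 20] + [1, 7, 29] -> [1, 2, 5, 7, 20, 29]

Final sorted array: [1, 2, 5, 7, 20, 29]

The merge sort proceeds by recursively splitting the array and merging sorted halves.
After all merges, the sorted array is [1, 2, 5, 7, 20, 29].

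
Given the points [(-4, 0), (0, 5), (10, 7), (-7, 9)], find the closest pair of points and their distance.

Computing all pairwise distances among 4 points:

d((-4, 0), (0, 5)) = 6.4031 <-- minimum
d((-4, 0), (10, 7)) = 15.6525
d((-4, 0), (-7, 9)) = 9.4868
d((0, 5), (10, 7)) = 10.198
d((0, 5), (-7, 9)) = 8.0623
d((10, 7), (-7, 9)) = 17.1172

Closest pair: (-4, 0) and (0, 5) with distance 6.4031

The closest pair is (-4, 0) and (0, 5) with Euclidean distance 6.4031. For 4 points, brute-force pairwise comparison is shown above. For large n, the divide-and-conquer algorithm (sort by x, recurse on halves, check the dividing strip) achieves O(n log n).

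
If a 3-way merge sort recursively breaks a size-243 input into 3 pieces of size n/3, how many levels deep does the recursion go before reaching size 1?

For divide and conquer with division factor 3:

Problem sizes at each level:
Level 0: 243
Level 1: 81
Level 2: 27
Level 3: 9
Level 4: 3
Level 5: 1

The root is level 0 and the size-1 base case is level 5 (the tree spans levels 0 through 5, i.e. 6 levels counting the root), so the depth is the number of divisions: log_3(243) = 5

The recursion tree depth is log_3(243) = 5. At each level, the problem size is divided by 3, so it takes 5 divisions to reduce to a base case of size 1. The algorithm makes 3 recursive calls at each level.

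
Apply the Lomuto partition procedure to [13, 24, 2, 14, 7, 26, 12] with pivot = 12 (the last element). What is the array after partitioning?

Lomuto partition with pivot = 12:

Initial array: [13, 24, 2, 14, 7, 26, 12]

arr[0]=13 > 12: no swap
arr[1]=24 > 12: no swap
arr[2]=2 <= 12: swap with position 0, array becomes [2, 24, 13, 14, 7, 26, 12]
arr[3]=14 > 12: no swap
arr[4]=7 <= 12: swap with position 1, array becomes [2, 7, 13, 14, 24, 26, 12]
arr[5]=26 > 12: no swap

Place pivot at position 2: [2, 7, 12, 14, 24, 26, 13]
Pivot position: 2

After partitioning with pivot 12, the array becomes [2, 7, 12, 14, 24, 26, 13]. The pivot is placed at index 2. All elements to the left of the pivot are <= 12, and all elements to the right are > 12.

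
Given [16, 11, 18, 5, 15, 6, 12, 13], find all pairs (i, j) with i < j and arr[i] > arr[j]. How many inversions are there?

Finding inversions in [16, 11, 18, 5, 15, 6, 12, 13]:

(0, 1): arr[0]=16 > arr[1]=11
(0, 3): arr[0]=16 > arr[3]=5
(0, 4): arr[0]=16 > arr[4]=15
(0, 5): arr[0]=16 > arr[5]=6
(0, 6): arr[0]=16 > arr[6]=12
(0, 7): arr[0]=16 > arr[7]=13
(1, 3): arr[1]=11 > arr[3]=5
(1, 5): arr[1]=11 > arr[5]=6
(2, 3): arr[2]=18 > arr[3]=5
(2, 4): arr[2]=18 > arr[4]=15
(2, 5): arr[2]=18 > arr[5]=6
(2, 6): arr[2]=18 > arr[6]=12
(2, 7): arr[2]=18 > arr[7]=13
(4, 5): arr[4]=15 > arr[5]=6
(4, 6): arr[4]=15 > arr[6]=12
(4, 7): arr[4]=15 > arr[7]=13

Total inversions: 16

The array has 16 inversion(s): (0,1), (0,3), (0,4), (0,5), (0,6), (0,7), (1,3), (1,5), (2,3), (2,4), (2,5), (2,6), (2,7), (4,5), (4,6), (4,7). Each pair (i,j) satisfies i < j and arr[i] > arr[j].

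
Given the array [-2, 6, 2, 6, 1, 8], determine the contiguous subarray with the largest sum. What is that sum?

Using Kadane's algorithm on [-2, 6, 2, 6, 1, 8]:

Scanning through the array:
Position 1 (value 6): max_ending_here = 6, max_so_far = 6
Position 2 (value 2): max_ending_here = 8, max_so_far = 8
Position 3 (value 6): max_ending_here = 14, max_so_far = 14
Position 4 (value 1): max_ending_here = 15, max_so_far = 15
Position 5 (value 8): max_ending_here = 23, max_so_far = 23

Maximum subarray: [6, 2, 6, 1, 8]
Maximum sum: 23

The maximum subarray is [6, 2, 6, 1, 8] with sum 23. This subarray runs from index 1 to index 5.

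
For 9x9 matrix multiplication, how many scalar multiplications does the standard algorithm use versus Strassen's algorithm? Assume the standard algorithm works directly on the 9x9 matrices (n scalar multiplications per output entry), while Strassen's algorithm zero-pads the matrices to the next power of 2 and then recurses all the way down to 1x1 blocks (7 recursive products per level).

Matrix multiplication for 9x9 matrices:

Strassen's algorithm requires power-of-2 dimensions. Pad 9x9 to 16x16 (next power of 2).

Standard algorithm: 9^3 = 729 multiplications
Strassen's algorithm: 7^(log2(16)) = 7^4 = 2401 multiplications
Difference: 729 - 2401 = -1672 (Strassen uses MORE here due to padding overhead — for small or just-over-power-of-2 n, padding can outweigh the per-level savings)

Standard: 729 multiplications (9^3). Strassen: 2401 multiplications (7^4, after padding to 16x16). Strassen reduces 8 recursive multiplications to 7 at each level.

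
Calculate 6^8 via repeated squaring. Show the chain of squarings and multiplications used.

Computing 6^8 by squaring (build up from 6^1; each line after the first costs one multiplication):

6^1 = 6
6^2 = (6^1)^2 = 6^2 = 36
6^4 = (6^2)^2 = 36^2 = 1296
6^8 = (6^4)^2 = 1296^2 = 1679616

Result: 1679616
Multiplications needed: 3 (3 lines after 6^1)

6^8 = 1679616. Using exponentiation by squaring, this requires 3 multiplications. The key idea: if the exponent is even, square the half-power; if odd, multiply by the base once.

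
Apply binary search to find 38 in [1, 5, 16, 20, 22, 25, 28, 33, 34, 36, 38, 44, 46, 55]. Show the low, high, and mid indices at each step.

Binary search for 38 in [1, 5, 16, 20, 22, 25, 28, 33, 34, 36, 38, 44, 46, 55]:

lo=0, hi=13, mid=6, arr[mid]=28 -> 28 < 38, search right half
lo=7, hi=13, mid=10, arr[mid]=38 -> Found target at index 10!

Binary search finds 38 at index 10 after 2 comparisons. The search repeatedly halves the search space by comparing with the middle element.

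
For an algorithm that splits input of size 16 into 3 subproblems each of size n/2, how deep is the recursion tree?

For divide and conquer with division factor 2:

Problem sizes at each level:
Level 0: 16
Level 1: 8
Level 2: 4
Level 3: 2
Level 4: 1

The root is level 0 and the size-1 base case is level 4 (the tree spans levels 0 through 4, i.e. 5 levels counting the root), so the depth is the number of divisions: log_2(16) = 4

The recursion tree depth is log_2(16) = 4. At each level, the problem size is divided by 2, so it takes 4 divisions to reduce to a base case of size 1. The algorithm makes 3 recursive calls at each level.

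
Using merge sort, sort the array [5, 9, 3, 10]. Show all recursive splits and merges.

Merge sort trace:

Split: [5, 9, 3, 10] -> [5, 9] and [3, 10]
  Split: [5, 9] -> [5] and [9]
  Merge: [5] + [9] -> [5, 9]
  Split: [3, 10] -> [3] and [10]
  Merge: [3] + [10] -> [3, 10]
Merge: [5, 9] + [3, 10] -> [3, 5, 9, 10]

Final sorted array: [3, 5, 9, 10]

The merge sort proceeds by recursively splitting the array and merging sorted halves.
After all merges, the sorted array is [3, 5, 9, 10].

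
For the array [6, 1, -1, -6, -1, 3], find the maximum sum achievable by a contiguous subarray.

Using Kadane's algorithm on [6, 1, -1, -6, -1, 3]:

Scanning through the array:
Position 1 (value 1): max_ending_here = 7, max_so_far = 7
Position 2 (value -1): max_ending_here = 6, max_so_far = 7
Position 3 (value -6): max_ending_here = 0, max_so_far = 7
Position 4 (value -1): max_ending_here = -1, max_so_far = 7
Position 5 (value 3): max_ending_here = 3, max_so_far = 7

Maximum subarray: [6, 1]
Maximum sum: 7

The maximum subarray is [6, 1] with sum 7. This subarray runs from index 0 to index 1.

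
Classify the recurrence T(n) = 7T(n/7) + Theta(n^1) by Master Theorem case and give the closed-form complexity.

Master Theorem for T(n) = 7T(n/7) + O(n^1):

a = 7, b = 7, c = 1
log_b(a) = log_7(7) = 1.0000

Case 2: c = 1 = log_7(7) = 1.0000
T(n) = O(n^1 log n) = O(n log n)

For T(n) = 7T(n/7) + O(n^1): log_7(7) = 1.0000. This is Case 2 of the Master Theorem (c = log_b(a), equal work at all levels), giving O(n log n).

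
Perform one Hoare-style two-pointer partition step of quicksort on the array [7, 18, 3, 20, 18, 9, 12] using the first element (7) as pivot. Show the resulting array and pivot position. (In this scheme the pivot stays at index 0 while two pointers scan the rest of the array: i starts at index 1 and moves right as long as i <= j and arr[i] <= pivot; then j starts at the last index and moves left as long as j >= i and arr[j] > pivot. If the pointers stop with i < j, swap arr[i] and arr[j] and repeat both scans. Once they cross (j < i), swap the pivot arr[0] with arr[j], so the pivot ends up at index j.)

Hoare-style two-pointer partition with pivot = 7:

Initial array: [7, 18, 3, 20, 18, 9, 12]

Pointers start at i = 1, j = 6.
i stops at index 1 (arr[1]=18 > 7), j stops at index 2 (arr[2]=3 <= 7): swap arr[1] and arr[2], array becomes [7, 3, 18, 20, 18, 9, 12]
i ends at 2, j ends at 1: the pointers have crossed (j < i), so scanning stops.

Swap pivot arr[0] with arr[1] to place pivot at position 1: [3, 7, 18, 20, 18, 9, 12]
Pivot position: 1

After partitioning with pivot 7, the array becomes [3, 7, 18, 20, 18, 9, 12]. The pivot is placed at index 1. All elements to the left of the pivot are <= 7, and all elements to the right are > 7.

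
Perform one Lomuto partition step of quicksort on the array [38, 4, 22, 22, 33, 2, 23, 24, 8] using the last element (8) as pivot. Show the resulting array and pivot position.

Lomuto partition with pivot = 8:

Initial array: [38, 4, 22, 22, 33, 2, 23, 24, 8]

arr[0]=38 > 8: no swap
arr[1]=4 <= 8: swap with position 0, array becomes [4, 38, 22, 22, 33, 2, 23, 24, 8]
arr[2]=22 > 8: no swap
arr[3]=22 > 8: no swap
arr[4]=33 > 8: no swap
arr[5]=2 <= 8: swap with position 1, array becomes [4, 2, 22, 22, 33, 38, 23, 24, 8]
arr[6]=23 > 8: no swap
arr[7]=24 > 8: no swap

Place pivot at position 2: [4, 2, 8, 22, 33, 38, 23, 24, 22]
Pivot position: 2

After partitioning with pivot 8, the array becomes [4, 2, 8, 22, 33, 38, 23, 24, 22]. The pivot is placed at index 2. All elements to the left of the pivot are <= 8, and all elements to the right are > 8.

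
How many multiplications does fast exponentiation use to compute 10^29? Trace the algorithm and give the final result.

Computing 10^29 by squaring (build up from 10^1; each line after the first costs one multiplication):

10^1 = 10
10^2 = (10^1)^2 = 10^2 = 100
10^3 = 10 * 10^2 = 10 * 100 = 1000
10^6 = (10^3)^2 = 1000^2 = 1000000
10^7 = 10 * 10^6 = 10 * 1000000 = 10000000
10^14 = (10^7)^2 = 10000000^2 = 100000000000000
10^28 = (10^14)^2 = 100000000000000^2 = 10000000000000000000000000000
10^29 = 10 * 10^28 = 10 * 10000000000000000000000000000 = 100000000000000000000000000000

Result: 100000000000000000000000000000
Multiplications needed: 7 (7 lines after 10^1)

10^29 = 100000000000000000000000000000. Using exponentiation by squaring, this requires 7 multiplications. The key idea: if the exponent is even, square the half-power; if odd, multiply by the base once.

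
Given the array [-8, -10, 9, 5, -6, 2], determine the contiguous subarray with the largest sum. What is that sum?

Using Kadane's algorithm on [-8, -10, 9, 5, -6, 2]:

Scanning through the array:
Position 1 (value -10): max_ending_here = -10, max_so_far = -8
Position 2 (value 9): max_ending_here = 9, max_so_far = 9
Position 3 (value 5): max_ending_here = 14, max_so_far = 14
Position 4 (value -6): max_ending_here = 8, max_so_far = 14
Position 5 (value 2): max_ending_here = 10, max_so_far = 14

Maximum subarray: [9, 5]
Maximum sum: 14

The maximum subarray is [9, 5] with sum 14. This subarray runs from index 2 to index 3.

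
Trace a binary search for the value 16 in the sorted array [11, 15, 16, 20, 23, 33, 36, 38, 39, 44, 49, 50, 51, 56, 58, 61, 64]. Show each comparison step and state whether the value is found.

Binary search for 16 in [11, 15, 16, 20, 23, 33, 36, 38, 39, 44, 49, 50, 51, 56, 58, 61, 64]:

lo=0, hi=16, mid=8, arr[mid]=39 -> 39 > 16, search left half
lo=0, hi=7, mid=3, arr[mid]=20 -> 20 > 16, search left half
lo=0, hi=2, mid=1, arr[mid]=15 -> 15 < 16, search right half
lo=2, hi=2, mid=2, arr[mid]=16 -> Found target at index 2!

Binary search finds 16 at index 2 after 4 comparisons. The search repeatedly halves the search space by comparing with the middle element.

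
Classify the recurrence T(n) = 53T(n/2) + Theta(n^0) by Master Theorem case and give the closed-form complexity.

Master Theorem for T(n) = 53T(n/2) + O(n^0):

a = 53, b = 2, c = 0
log_b(a) = log_2(53) = 5.7279

Case 1: c = 0 < log_2(53) = 5.7279
T(n) = O(n^(log_2 53))

For T(n) = 53T(n/2) + O(n^0): log_2(53) = 5.7279. This is Case 1 of the Master Theorem (c < log_b(a), work dominated by leaves), giving O(n^(log_2 53)).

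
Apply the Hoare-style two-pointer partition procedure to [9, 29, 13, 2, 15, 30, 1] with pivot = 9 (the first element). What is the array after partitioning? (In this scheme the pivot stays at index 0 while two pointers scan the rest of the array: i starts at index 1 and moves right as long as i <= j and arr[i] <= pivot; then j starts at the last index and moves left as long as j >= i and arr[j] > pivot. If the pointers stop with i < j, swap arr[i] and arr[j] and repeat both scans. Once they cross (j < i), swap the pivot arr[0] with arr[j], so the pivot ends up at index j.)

Hoare-style two-pointer partition with pivot = 9:

Initial array: [9, 29, 13, 2, 15, 30, 1]

Pointers start at i = 1, j = 6.
i stops at index 1 (arr[1]=29 > 9), j stops at index 6 (arr[6]=1 <= 9): swap arr[1] and arr[6], array becomes [9, 1, 13, 2, 15, 30, 29]
i stops at index 2 (arr[2]=13 > 9), j stops at index 3 (arr[3]=2 <= 9): swap arr[2] and arr[3], array becomes [9, 1, 2, 13, 15, 30, 29]
i ends at 3, j ends at 2: the pointers have crossed (j < i), so scanning stops.

Swap pivot arr[0] with arr[2] to place pivot at position 2: [2, 1, 9, 13, 15, 30, 29]
Pivot position: 2

After partitioning with pivot 9, the array becomes [2, 1, 9, 13, 15, 30, 29]. The pivot is placed at index 2. All elements to the left of the pivot are <= 9, and all elements to the right are > 9.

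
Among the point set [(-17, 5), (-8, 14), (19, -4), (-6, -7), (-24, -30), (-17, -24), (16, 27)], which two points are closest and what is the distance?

Computing all pairwise distances among 7 points:

d((-17, 5), (-8, 14)) = 12.7279
d((-17, 5), (19, -4)) = 37.108
d((-17, 5), (-6, -7)) = 16.2788
d((-17, 5), (-24, -30)) = 35.6931
d((-17, 5), (-17, -24)) = 29.0
d((-17, 5), (16, 27)) = 39.6611
d((-8, 14), (19, -4)) = 32.45
d((-8, 14), (-6, -7)) = 21.095
d((-8, 14), (-24, -30)) = 46.8188
d((-8, 14), (-17, -24)) = 39.0512
d((-8, 14), (16, 27)) = 27.2947
d((19, -4), (-6, -7)) = 25.1794
d((19, -4), (-24, -30)) = 50.2494
d((19, -4), (-17, -24)) = 41.1825
d((19, -4), (16, 27)) = 31.1448
d((-6, -7), (-24, -30)) = 29.2062
d((-6, -7), (-17, -24)) = 20.2485
d((-6, -7), (16, 27)) = 40.4969
d((-24, -30), (-17, -24)) = 9.2195 <-- minimum
d((-24, -30), (16, 27)) = 69.6348
d((-17, -24), (16, 27)) = 60.7454

Closest pair: (-24, -30) and (-17, -24) with distance 9.2195

The closest pair is (-24, -30) and (-17, -24) with Euclidean distance 9.2195. For 7 points, brute-force pairwise comparison is shown above. For large n, the divide-and-conquer algorithm (sort by x, recurse on halves, check the dividing strip) achieves O(n log n).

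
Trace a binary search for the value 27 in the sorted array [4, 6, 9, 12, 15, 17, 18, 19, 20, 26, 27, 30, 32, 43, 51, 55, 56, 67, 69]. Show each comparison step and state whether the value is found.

Binary search for 27 in [4, 6, 9, 12, 15, 17, 18, 19, 20, 26, 27, 30, 32, 43, 51, 55, 56, 67, 69]:

lo=0, hi=18, mid=9, arr[mid]=26 -> 26 < 27, search right half
lo=10, hi=18, mid=14, arr[mid]=51 -> 51 > 27, search left half
lo=10, hi=13, mid=11, arr[mid]=30 -> 30 > 27, search left half
lo=10, hi=10, mid=10, arr[mid]=27 -> Found target at index 10!

Binary search finds 27 at index 10 after 4 comparisons. The search repeatedly halves the search space by comparing with the middle element.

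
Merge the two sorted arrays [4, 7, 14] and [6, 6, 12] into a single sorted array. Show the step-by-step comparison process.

Merging process:

Compare 4 vs 6: take 4 from left. Merged: [4]
Compare 7 vs 6: take 6 from right. Merged: [4, 6]
Compare 7 vs 6: take 6 from right. Merged: [4, 6, 6]
Compare 7 vs 12: take 7 from left. Merged: [4, 6, 6, 7]
Compare 14 vs 12: take 12 from right. Merged: [4, 6, 6, 7, 12]
Append remaining from left: [14]. Merged: [4, 6, 6, 7, 12, 14]

Final merged array: [4, 6, 6, 7, 12, 14]
Total comparisons: 5

The merged array is [4, 6, 6, 7, 12, 14], requiring 5 comparisons. The merge step runs in O(n) time where n is the total number of elements.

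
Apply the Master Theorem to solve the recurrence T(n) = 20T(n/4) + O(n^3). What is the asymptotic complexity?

Master Theorem for T(n) = 20T(n/4) + O(n^3):

a = 20, b = 4, c = 3
log_b(a) = log_4(20) = 2.1610

Case 3: c = 3 > log_4(20) = 2.1610
T(n) = O(n^3) = O(n^3)

For T(n) = 20T(n/4) + O(n^3): log_4(20) = 2.1610. This is Case 3 of the Master Theorem (c > log_b(a), work dominated by root), giving O(n^3).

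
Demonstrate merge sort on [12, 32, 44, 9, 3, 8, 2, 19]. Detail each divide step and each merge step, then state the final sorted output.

Merge sort trace:

Split: [12, 32, 44, 9, 3, 8, 2, 19] -> [12, 32, 44, 9] and [3, 8, 2, 19]
  Split: [12, 32, 44, 9] -> [12, 32] and [44, 9]
    Split: [12, 32] -> [12] and [32]
    Merge: [12] + [32] -> [12, 32]
    Split: [44, 9] -> [44] and [9]
    Merge: [44] + [9] -> [9, 44]
  Merge: [12, 32] + [9, 44] -> [9, 12, 32, 44]
  Split: [3, 8, 2, 19] -> [3, 8] and [2, 19]
    Split: [3, 8] -> [3] and [8]
    Merge: [3] + [8] -> [3, 8]
    Split: [2, 19] -> [2] and [19]
    Merge: [2] + [19] -> [2, 19]
  Merge: [3, 8] + [2, 19] -> [2, 3, 8, 19]
Merge: [9, 12, 32, 44] + [2, 3, 8, 19] -> [2, 3, 8, 9, 12, 19, 32, 44]

Final sorted array: [2, 3, 8, 9, 12, 19, 32, 44]

The merge sort proceeds by recursively splitting the array and merging sorted halves.
After all merges, the sorted array is [2, 3, 8, 9, 12, 19, 32, 44].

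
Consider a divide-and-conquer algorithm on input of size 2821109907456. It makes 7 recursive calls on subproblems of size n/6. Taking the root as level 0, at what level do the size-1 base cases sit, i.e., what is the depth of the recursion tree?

For divide and conquer with division factor 6:

Problem sizes at each level:
Level 0: 2821109907456
Level 1: 470184984576
Level 2: 78364164096
Level 3: 13060694016
Level 4: 2176782336
Level 5: 362797056
Level 6: 60466176
Level 7: 10077696
Level 8: 1679616
Level 9: 279936
Level 10: 46656
Level 11: 7776
Level 12: 1296
Level 13: 216
Level 14: 36
Level 15: 6
Level 16: 1

The root is level 0 and the size-1 base case is level 16 (the tree spans levels 0 through 16, i.e. 17 levels counting the root), so the depth is the number of divisions: log_6(2821109907456) = 16

The recursion tree depth is log_6(2821109907456) = 16. At each level, the problem size is divided by 6, so it takes 16 divisions to reduce to a base case of size 1. The algorithm makes 7 recursive calls at each level.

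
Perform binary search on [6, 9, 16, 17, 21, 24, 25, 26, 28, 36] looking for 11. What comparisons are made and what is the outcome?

Binary search for 11 in [6, 9, 16, 17, 21, 24, 25, 26, 28, 36]:

lo=0, hi=9, mid=4, arr[mid]=21 -> 21 > 11, search left half
lo=0, hi=3, mid=1, arr[mid]=9 -> 9 < 11, search right half
lo=2, hi=3, mid=2, arr[mid]=16 -> 16 > 11, search left half
lo=2 > hi=1, target 11 not found

Binary search determines that 11 is not in the array after 3 comparisons. The search space was exhausted without finding the target.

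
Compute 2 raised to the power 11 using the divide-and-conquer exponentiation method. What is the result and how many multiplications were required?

Computing 2^11 by squaring (build up from 2^1; each line after the first costs one multiplication):

2^1 = 2
2^2 = (2^1)^2 = 2^2 = 4
2^4 = (2^2)^2 = 4^2 = 16
2^5 = 2 * 2^4 = 2 * 16 = 32
2^10 = (2^5)^2 = 32^2 = 1024
2^11 = 2 * 2^10 = 2 * 1024 = 2048

Result: 2048
Multiplications needed: 5 (5 lines after 2^1)

2^11 = 2048. Using exponentiation by squaring, this requires 5 multiplications. The key idea: if the exponent is even, square the half-power; if odd, multiply by the base once.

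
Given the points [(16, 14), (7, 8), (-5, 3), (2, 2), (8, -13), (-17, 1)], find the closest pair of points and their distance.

Computing all pairwise distances among 6 points:

d((16, 14), (7, 8)) = 10.8167
d((16, 14), (-5, 3)) = 23.7065
d((16, 14), (2, 2)) = 18.4391
d((16, 14), (8, -13)) = 28.1603
d((16, 14), (-17, 1)) = 35.4683
d((7, 8), (-5, 3)) = 13.0
d((7, 8), (2, 2)) = 7.8102
d((7, 8), (8, -13)) = 21.0238
d((7, 8), (-17, 1)) = 25.0
d((-5, 3), (2, 2)) = 7.0711 <-- minimum
d((-5, 3), (8, -13)) = 20.6155
d((-5, 3), (-17, 1)) = 12.1655
d((2, 2), (8, -13)) = 16.1555
d((2, 2), (-17, 1)) = 19.0263
d((8, -13), (-17, 1)) = 28.6531

Closest pair: (-5, 3) and (2, 2) with distance 7.0711

The closest pair is (-5, 3) and (2, 2) with Euclidean distance 7.0711. For 6 points, brute-force pairwise comparison is shown above. For large n, the divide-and-conquer algorithm (sort by x, recurse on halves, check the dividing strip) achieves O(n log n).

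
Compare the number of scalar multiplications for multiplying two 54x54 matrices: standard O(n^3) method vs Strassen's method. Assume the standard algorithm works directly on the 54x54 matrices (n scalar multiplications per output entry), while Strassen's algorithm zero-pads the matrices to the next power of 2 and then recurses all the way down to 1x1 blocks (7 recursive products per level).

Matrix multiplication for 54x54 matrices:

Strassen's algorithm requires power-of-2 dimensions. Pad 54x54 to 64x64 (next power of 2).

Standard algorithm: 54^3 = 157464 multiplications
Strassen's algorithm: 7^(log2(64)) = 7^6 = 117649 multiplications
Savings: 157464 - 117649 = 39815 multiplications

Standard: 157464 multiplications (54^3). Strassen: 117649 multiplications (7^6, after padding to 64x64). Strassen reduces 8 recursive multiplications to 7 at each level.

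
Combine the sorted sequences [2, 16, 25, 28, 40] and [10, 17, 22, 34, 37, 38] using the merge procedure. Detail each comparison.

Merging process:

Compare 2 vs 10: take 2 from left. Merged: [2]
Compare 16 vs 10: take 10 from right. Merged: [2, 10]
Compare 16 vs 17: take 16 from left. Merged: [2, 10, 16]
Compare 25 vs 17: take 17 from right. Merged: [2, 10, 16, 17]
Compare 25 vs 22: take 22 from right. Merged: [2, 10, 16, 17, 22]
Compare 25 vs 34: take 25 from left. Merged: [2, 10, 16, 17, 22, 25]
Compare 28 vs 34: take 28 from left. Merged: [2, 10, 16, 17, 22, 25, 28]
Compare 40 vs 34: take 34 from right. Merged: [2, 10, 16, 17, 22, 25, 28, 34]
Compare 40 vs 37: take 37 from right. Merged: [2, 10, 16, 17, 22, 25, 28, 34, 37]
Compare 40 vs 38: take 38 from right. Merged: [2, 10, 16, 17, 22, 25, 28, 34, 37, 38]
Append remaining from left: [40]. Merged: [2, 10, 16, 17, 22, 25, 28, 34, 37, 38, 40]

Final merged array: [2, 10, 16, 17, 22, 25, 28, 34, 37, 38, 40]
Total comparisons: 10

The merged array is [2, 10, 16, 17, 22, 25, 28, 34, 37, 38, 40], requiring 10 comparisons. The merge step runs in O(n) time where n is the total number of elements.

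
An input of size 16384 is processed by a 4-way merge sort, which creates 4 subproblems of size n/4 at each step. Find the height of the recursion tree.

For divide and conquer with division factor 4:

Problem sizes at each level:
Level 0: 16384
Level 1: 4096
Level 2: 1024
Level 3: 256
Level 4: 64
Level 5: 16
Level 6: 4
Level 7: 1

The root is level 0 and the size-1 base case is level 7 (the tree spans levels 0 through 7, i.e. 8 levels counting the root), so the depth is the number of divisions: log_4(16384) = 7

The recursion tree depth is log_4(16384) = 7. At each level, the problem size is divided by 4, so it takes 7 divisions to reduce to a base case of size 1. The algorithm makes 4 recursive calls at each level.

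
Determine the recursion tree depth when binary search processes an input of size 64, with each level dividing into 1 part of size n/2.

For divide and conquer with division factor 2:

Problem sizes at each level:
Level 0: 64
Level 1: 32
Level 2: 16
Level 3: 8
Level 4: 4
Level 5: 2
Level 6: 1

The root is level 0 and the size-1 base case is level 6 (the tree spans levels 0 through 6, i.e. 7 levels counting the root), so the depth is the number of divisions: log_2(64) = 6

The recursion tree depth is log_2(64) = 6. At each level, the problem size is divided by 2, so it takes 6 divisions to reduce to a base case of size 1. The algorithm makes 1 recursive call at each level.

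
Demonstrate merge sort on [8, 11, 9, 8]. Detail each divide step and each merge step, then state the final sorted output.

Merge sort trace:

Split: [8, 11, 9, 8] -> [8, 11] and [9, 8]
  Split: [8, 11] -> [8] and [11]
  Merge: [8] + [11] -> [8, 11]
  Split: [9, 8] -> [9] and [8]
  Merge: [9] + [8] -> [8, 9]
Merge: [8, 11] + [8, 9] -> [8, 8, 9, 11]

Final sorted array: [8, 8, 9, 11]

The merge sort proceeds by recursively splitting the array and merging sorted halves.
After all merges, the sorted array is [8, 8, 9, 11].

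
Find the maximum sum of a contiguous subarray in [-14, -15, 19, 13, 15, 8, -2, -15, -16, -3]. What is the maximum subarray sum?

Using Kadane's algorithm on [-14, -15, 19, 13, 15, 8, -2, -15, -16, -3]:

Scanning through the array:
Position 1 (value -15): max_ending_here = -15, max_so_far = -14
Position 2 (value 19): max_ending_here = 19, max_so_far = 19
Position 3 (value 13): max_ending_here = 32, max_so_far = 32
Position 4 (value 15): max_ending_here = 47, max_so_far = 47
Position 5 (value 8): max_ending_here = 55, max_so_far = 55
Position 6 (value -2): max_ending_here = 53, max_so_far = 55
Position 7 (value -15): max_ending_here = 38, max_so_far = 55
Position 8 (value -16): max_ending_here = 22, max_so_far = 55
Position 9 (value -3): max_ending_here = 19, max_so_far = 55

Maximum subarray: [19, 13, 15, 8]
Maximum sum: 55

The maximum subarray is [19, 13, 15, 8] with sum 55. This subarray runs from index 2 to index 5.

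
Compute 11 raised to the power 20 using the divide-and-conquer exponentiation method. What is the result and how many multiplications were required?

Computing 11^20 by squaring (build up from 11^1; each line after the first costs one multiplication):

11^1 = 11
11^2 = (11^1)^2 = 11^2 = 121
11^4 = (11^2)^2 = 121^2 = 14641
11^5 = 11 * 11^4 = 11 * 14641 = 161051
11^10 = (11^5)^2 = 161051^2 = 25937424601
11^20 = (11^10)^2 = 25937424601^2 = 672749994932560009201

Result: 672749994932560009201
Multiplications needed: 5 (5 lines after 11^1)

11^20 = 672749994932560009201. Using exponentiation by squaring, this requires 5 multiplications. The key idea: if the exponent is even, square the half-power; if odd, multiply by the base once.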